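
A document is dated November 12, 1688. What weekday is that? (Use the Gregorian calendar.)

Friday

Doomsday rule: the anchor day for the 1600s is Tuesday. For year 88: 88÷12 = 7 r 4, and 4÷4 = 1, so 7+4+1 = 12.
Tuesday + 12 ≡ Sunday — that's 1688's doomsday.
In November the doomsday date is Nov 7.
Nov 12 is 5 days after Nov 7; 5 mod 7 = 5, so Sunday + 5 = Friday.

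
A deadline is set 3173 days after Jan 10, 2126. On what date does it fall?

+365 (one year) → Jan 10, 2127 (2808 left).
+365 (one year) → Jan 10, 2128 (2443 left).
+366 (one year; includes Feb 29, 2128) → Jan 10, 2129 (2077 left).
+365 (one year) → Jan 10, 2130 (1712 left).
+365 (one year) → Jan 10, 2131 (1347 left).
+365 (one year) → Jan 10, 2132 (982 left).
+366 (one year; includes Feb 29, 2132) → Jan 10, 2133 (616 left).
+365 (one year) → Jan 10, 2134 (251 left).
Jan has 31 days: +22 → Feb 1, 2134 (229 left).
Feb has 28 days: +28 → Mar 1, 2134 (201 left).
Mar has 31 days: +31 → Apr 1, 2134 (170 left).
Apr has 30 days: +30 → May 1, 2134 (140 left).
May has 31 days: +31 → Jun 1, 2134 (109 left).
Jun has 30 days: +30 → Jul 1, 2134 (79 left).
Jul has 31 days: +31 → Aug 1, 2134 (48 left).
Aug has 31 days: +31 → Sep 1, 2134 (17 left).
+17 → Sep 18, 2134.

September 18, 2134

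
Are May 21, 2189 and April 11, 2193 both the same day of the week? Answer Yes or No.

From May 21, 2189 to Apr 11, 2193 is 1421 days.
1421 mod 7 = 0, so they are the same weekday.
(May 21, 2189 is a Thursday; Apr 11, 2193 is a Thursday.)

Yes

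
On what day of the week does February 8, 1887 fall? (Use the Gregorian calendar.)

January 1, 1887 is a Saturday.
Jan 1, 1887 → Feb 1, 1887: 31 days (January has 31).
Feb 1, 1887 → Feb 8, 1887: 7 days.
Total: 38 days.
38 mod 7 = 3, so Saturday + 3 = Tuesday.

Tuesday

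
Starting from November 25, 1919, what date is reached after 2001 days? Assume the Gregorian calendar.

May 18, 1925

+366 (one year; includes Feb 29, 1920) → Nov 25, 1920 (1635 left).
+365 (one year) → Nov 25, 1921 (1270 left).
+365 (one year) → Nov 25, 1922 (905 left).
+365 (one year) → Nov 25, 1923 (540 left).
+366 (one year; includes Feb 29, 1924) → Nov 25, 1924 (174 left).
Nov has 30 days: +6 → Dec 1, 1924 (168 left).
Dec has 31 days: +31 → Jan 1, 1925 (137 left).
Jan has 31 days: +31 → Feb 1, 1925 (106 left).
Feb has 28 days: +28 → Mar 1, 1925 (78 left).
Mar has 31 days: +31 → Apr 1, 1925 (47 left).
Apr has 30 days: +30 → May 1, 1925 (17 left).
+17 → May 18, 1925.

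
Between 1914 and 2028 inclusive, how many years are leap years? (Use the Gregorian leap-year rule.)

29

Multiples of 4 in [1914,2028]: 29.
Of those, multiples of 100: 1 (not leap unless ÷400).
Multiples of 400: 1.
Leap years = 29 − 1 + 1 = 29.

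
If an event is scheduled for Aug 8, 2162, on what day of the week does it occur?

Sunday

Doomsday rule: the anchor day for the 2100s is Sunday. For year 62: 62÷12 = 5 r 2, and 2÷4 = 0, so 5+2+0 = 7.
Sunday + 7 ≡ Sunday — that's 2162's doomsday.
In August the doomsday date is Aug 8.
Aug 8 is the doomsday itself: Sunday.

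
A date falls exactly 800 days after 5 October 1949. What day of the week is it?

First find the weekday of Oct 5, 1949. Doomsday rule: the anchor day for the 1900s is Wednesday. For year 49: 49÷12 = 4 r 1, and 1÷4 = 0, so 4+1+0 = 5.
Wednesday + 5 ≡ Monday — that's 1949's doomsday.
In October the doomsday date is Oct 10.
Oct 5 is 5 days before Oct 10; 5 mod 7 = 5, so Monday − 5 = Wednesday.
800 mod 7 = 2, so 800 days after a Wednesday is Wednesday + 2 = Friday.

Friday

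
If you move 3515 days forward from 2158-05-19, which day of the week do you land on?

Saturday

First find the weekday of May 19, 2158. Doomsday rule: the anchor day for the 2100s is Sunday. For year 58: 58÷12 = 4 r 10, and 10÷4 = 2, so 4+10+2 = 16.
Sunday + 16 ≡ Tuesday — that's 2158's doomsday.
In May the doomsday date is May 9.
May 19 is 10 days after May 9; 10 mod 7 = 3, so Tuesday + 3 = Friday.
3515 mod 7 = 1, so 3515 days after a Friday is Friday + 1 = Saturday.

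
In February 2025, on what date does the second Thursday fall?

February 13, 2025

February 1, 2025 is a Saturday.
The first Thursday is therefore February 6 (5 days later).
The second Thursday is 6 + 1×7 = February 13.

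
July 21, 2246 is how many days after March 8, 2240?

2326

Mar 8, 2240 → Mar 8, 2241: 365 days.
Mar 8, 2241 → Mar 8, 2242: 365 days.
Mar 8, 2242 → Mar 8, 2243: 365 days.
Mar 8, 2243 → Mar 8, 2244: 366 days (Feb 29, 2244 is in that span).
Mar 8, 2244 → Mar 8, 2245: 365 days.
Mar 8, 2245 → Mar 8, 2246: 365 days.
Mar 8, 2246 → Apr 8, 2246: 31 days (March has 31).
Apr 8, 2246 → May 8, 2246: 30 days (April has 30).
May 8, 2246 → Jun 8, 2246: 31 days (May has 31).
Jun 8, 2246 → Jul 8, 2246: 30 days (June has 30).
Jul 8, 2246 → Jul 21, 2246: 13 days.
Total: 2326 days.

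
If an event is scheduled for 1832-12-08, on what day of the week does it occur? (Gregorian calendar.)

Doomsday rule: the anchor day for the 1800s is Friday. For year 32: 32÷12 = 2 r 8, and 8÷4 = 2, so 2+8+2 = 12.
Friday + 12 ≡ Wednesday — that's 1832's doomsday.
In December the doomsday date is Dec 12.
Dec 8 is 4 days before Dec 12; 4 mod 7 = 4, so Wednesday − 4 = Saturday.

Saturday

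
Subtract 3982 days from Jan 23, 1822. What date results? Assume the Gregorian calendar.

February 28, 1811

−365 (one year) → Jan 23, 1821 (3617 left).
−366 (one year; includes Feb 29, 1820) → Jan 23, 1820 (3251 left).
−365 (one year) → Jan 23, 1819 (2886 left).
−365 (one year) → Jan 23, 1818 (2521 left).
−365 (one year) → Jan 23, 1817 (2156 left).
−366 (one year; includes Feb 29, 1816) → Jan 23, 1816 (1790 left).
−365 (one year) → Jan 23, 1815 (1425 left).
−365 (one year) → Jan 23, 1814 (1060 left).
−365 (one year) → Jan 23, 1813 (695 left).
−366 (one year; includes Feb 29, 1812) → Jan 23, 1812 (329 left).
−23 → Dec 31, 1811 (end of Dec, 31 days; 306 left).
−31 → Nov 30, 1811 (end of Nov, 30 days; 275 left).
−30 → Oct 31, 1811 (end of Oct, 31 days; 245 left).
−31 → Sep 30, 1811 (end of Sep, 30 days; 214 left).
−30 → Aug 31, 1811 (end of Aug, 31 days; 184 left).
−31 → Jul 31, 1811 (end of Jul, 31 days; 153 left).
−31 → Jun 30, 1811 (end of Jun, 30 days; 122 left).
−30 → May 31, 1811 (end of May, 31 days; 92 left).
−31 → Apr 30, 1811 (end of Apr, 30 days; 61 left).
−30 → Mar 31, 1811 (end of Mar, 31 days; 31 left).
−31 → Feb 28, 1811 (end of Feb, 28 days; 0 left).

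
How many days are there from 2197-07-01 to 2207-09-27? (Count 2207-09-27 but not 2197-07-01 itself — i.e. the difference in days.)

Jul 1, 2197 → Jul 1, 2198: 365 days.
Jul 1, 2198 → Jul 1, 2199: 365 days.
Jul 1, 2199 → Jul 1, 2200: 365 days.
Jul 1, 2200 → Jul 1, 2201: 365 days.
Jul 1, 2201 → Jul 1, 2202: 365 days.
Jul 1, 2202 → Jul 1, 2203: 365 days.
Jul 1, 2203 → Jul 1, 2204: 366 days (Feb 29, 2204 is in that span).
Jul 1, 2204 → Jul 1, 2205: 365 days.
Jul 1, 2205 → Jul 1, 2206: 365 days.
Jul 1, 2206 → Jul 1, 2207: 365 days.
Jul 1, 2207 → Aug 1, 2207: 31 days (July has 31).
Aug 1, 2207 → Sep 1, 2207: 31 days (August has 31).
Sep 1, 2207 → Sep 27, 2207: 26 days.
Total: 3739 days.

3739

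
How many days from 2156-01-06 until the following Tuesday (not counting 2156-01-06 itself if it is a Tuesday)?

Jan 6, 2156 is a Tuesday.
From Tuesday to the next Tuesday is 7 days.

7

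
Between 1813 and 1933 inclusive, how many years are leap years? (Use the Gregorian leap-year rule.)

29

Multiples of 4 in [1813,1933]: 30.
Of those, multiples of 100: 1 (not leap unless ÷400).
Multiples of 400: 0.
Leap years = 30 − 1 + 0 = 29.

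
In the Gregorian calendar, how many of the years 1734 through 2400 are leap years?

162

Multiples of 4 in [1734,2400]: 167.
Of those, multiples of 100: 7 (not leap unless ÷400).
Multiples of 400: 2.
Leap years = 167 − 7 + 2 = 162.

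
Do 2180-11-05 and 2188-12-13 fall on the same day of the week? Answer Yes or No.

No

From Nov 5, 2180 to Dec 13, 2188 is 2960 days.
2960 mod 7 = 6, so they are different weekdays.
(Nov 5, 2180 is a Sunday; Dec 13, 2188 is a Saturday.)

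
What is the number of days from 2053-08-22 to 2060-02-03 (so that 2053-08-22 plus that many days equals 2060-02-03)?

2356

Aug 22, 2053 → Aug 22, 2054: 365 days.
Aug 22, 2054 → Aug 22, 2055: 365 days.
Aug 22, 2055 → Aug 22, 2056: 366 days (Feb 29, 2056 is in that span).
Aug 22, 2056 → Aug 22, 2057: 365 days.
Aug 22, 2057 → Aug 22, 2058: 365 days.
Aug 22, 2058 → Aug 22, 2059: 365 days.
Aug 22, 2059 → Sep 22, 2059: 31 days (August has 31).
Sep 22, 2059 → Oct 22, 2059: 30 days (September has 30).
Oct 22, 2059 → Nov 22, 2059: 31 days (October has 31).
Nov 22, 2059 → Dec 22, 2059: 30 days (November has 30).
Dec 22, 2059 → Jan 22, 2060: 31 days (December has 31).
Jan 22, 2060 → Feb 3, 2060: 12 days.
Total: 2356 days.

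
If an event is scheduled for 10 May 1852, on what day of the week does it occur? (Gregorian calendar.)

Monday

Doomsday rule: the anchor day for the 1800s is Friday. For year 52: 52÷12 = 4 r 4, and 4÷4 = 1, so 4+4+1 = 9.
Friday + 9 ≡ Sunday — that's 1852's doomsday.
In May the doomsday date is May 9.
May 10 is 1 day after May 9; 1 mod 7 = 1, so Sunday + 1 = Monday.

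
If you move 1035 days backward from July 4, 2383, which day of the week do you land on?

Tuesday

Jul 4, 2383 is a Monday.
1035 mod 7 = 6, so 1035 days before a Monday is Monday − 6 = Tuesday.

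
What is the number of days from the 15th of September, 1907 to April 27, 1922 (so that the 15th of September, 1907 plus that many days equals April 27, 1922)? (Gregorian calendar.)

5338

Sep 15, 1907 → Sep 15, 1908: 366 days (Feb 29, 1908 is in that span).
Sep 15, 1908 → Sep 15, 1909: 365 days.
Sep 15, 1909 → Sep 15, 1910: 365 days.
Sep 15, 1910 → Sep 15, 1911: 365 days.
Sep 15, 1911 → Sep 15, 1912: 366 days (Feb 29, 1912 is in that span).
Sep 15, 1912 → Sep 15, 1913: 365 days.
Sep 15, 1913 → Sep 15, 1914: 365 days.
Sep 15, 1914 → Sep 15, 1915: 365 days.
Sep 15, 1915 → Sep 15, 1916: 366 days (Feb 29, 1916 is in that span).
Sep 15, 1916 → Sep 15, 1917: 365 days.
Sep 15, 1917 → Sep 15, 1918: 365 days.
Sep 15, 1918 → Sep 15, 1919: 365 days.
Sep 15, 1919 → Sep 15, 1920: 366 days (Feb 29, 1920 is in that span).
Sep 15, 1920 → Sep 15, 1921: 365 days.
Sep 15, 1921 → Oct 15, 1921: 30 days (September has 30).
Oct 15, 1921 → Nov 15, 1921: 31 days (October has 31).
Nov 15, 1921 → Dec 15, 1921: 30 days (November has 30).
Dec 15, 1921 → Jan 15, 1922: 31 days (December has 31).
Jan 15, 1922 → Feb 15, 1922: 31 days (January has 31).
Feb 15, 1922 → Mar 15, 1922: 28 days (February has 28).
Mar 15, 1922 → Apr 15, 1922: 31 days (March has 31).
Apr 15, 1922 → Apr 27, 1922: 12 days.
Total: 5338 days.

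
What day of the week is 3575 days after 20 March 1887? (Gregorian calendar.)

Friday

Mar 20, 1887 is a Sunday.
3575 mod 7 = 5, so 3575 days after a Sunday is Sunday + 5 = Friday.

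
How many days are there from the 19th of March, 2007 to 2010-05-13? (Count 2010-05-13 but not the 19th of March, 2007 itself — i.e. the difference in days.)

Mar 19, 2007 → Mar 19, 2008: 366 days (Feb 29, 2008 is in that span).
Mar 19, 2008 → Mar 19, 2009: 365 days.
Mar 19, 2009 → Mar 19, 2010: 365 days.
Mar 19, 2010 → Apr 19, 2010: 31 days (March has 31).
Apr 19, 2010 → May 13, 2010: 24 days.
Total: 1151 days.

1151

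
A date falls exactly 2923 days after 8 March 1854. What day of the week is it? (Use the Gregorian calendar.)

Sunday

Mar 8, 1854 is a Wednesday.
2923 mod 7 = 4, so 2923 days after a Wednesday is Wednesday + 4 = Sunday.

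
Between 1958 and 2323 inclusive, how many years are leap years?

Multiples of 4 in [1958,2323]: 91.
Of those, multiples of 100: 4 (not leap unless ÷400).
Multiples of 400: 1.
Leap years = 91 − 4 + 1 = 88.

88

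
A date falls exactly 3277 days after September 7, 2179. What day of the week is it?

Wednesday

Sep 7, 2179 is a Tuesday.
3277 mod 7 = 1, so 3277 days after a Tuesday is Tuesday + 1 = Wednesday.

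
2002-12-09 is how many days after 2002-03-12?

Mar 12, 2002 → Apr 12, 2002: 31 days (March has 31).
Apr 12, 2002 → May 12, 2002: 30 days (April has 30).
May 12, 2002 → Jun 12, 2002: 31 days (May has 31).
Jun 12, 2002 → Jul 12, 2002: 30 days (June has 30).
Jul 12, 2002 → Aug 12, 2002: 31 days (July has 31).
Aug 12, 2002 → Sep 12, 2002: 31 days (August has 31).
Sep 12, 2002 → Oct 12, 2002: 30 days (September has 30).
Oct 12, 2002 → Nov 12, 2002: 31 days (October has 31).
Nov 12, 2002 → Dec 9, 2002: 27 days.
Total: 272 days.

272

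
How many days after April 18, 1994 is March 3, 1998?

Apr 18, 1994 → Apr 18, 1995: 365 days.
Apr 18, 1995 → Apr 18, 1996: 366 days (Feb 29, 1996 is in that span).
Apr 18, 1996 → Apr 18, 1997: 365 days.
Apr 18, 1997 → May 18, 1997: 30 days (April has 30).
May 18, 1997 → Jun 18, 1997: 31 days (May has 31).
Jun 18, 1997 → Jul 18, 1997: 30 days (June has 30).
Jul 18, 1997 → Aug 18, 1997: 31 days (July has 31).
Aug 18, 1997 → Sep 18, 1997: 31 days (August has 31).
Sep 18, 1997 → Oct 18, 1997: 30 days (September has 30).
Oct 18, 1997 → Nov 18, 1997: 31 days (October has 31).
Nov 18, 1997 → Dec 18, 1997: 30 days (November has 30).
Dec 18, 1997 → Jan 18, 1998: 31 days (December has 31).
Jan 18, 1998 → Feb 18, 1998: 31 days (January has 31).
Feb 18, 1998 → Mar 3, 1998: 13 days.
Total: 1415 days.

1415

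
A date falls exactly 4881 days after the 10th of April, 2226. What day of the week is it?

Wednesday

First find the weekday of Apr 10, 2226. Doomsday rule: the anchor day for the 2200s is Friday. For year 26: 26÷12 = 2 r 2, and 2÷4 = 0, so 2+2+0 = 4.
Friday + 4 ≡ Tuesday — that's 2226's doomsday.
In April the doomsday date is Apr 4.
Apr 10 is 6 days after Apr 4; 6 mod 7 = 6, so Tuesday + 6 = Monday.
4881 mod 7 = 2, so 4881 days after a Monday is Monday + 2 = Wednesday.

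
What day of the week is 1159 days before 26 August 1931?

First find the weekday of Aug 26, 1931. Doomsday rule: the anchor day for the 1900s is Wednesday. For year 31: 31÷12 = 2 r 7, and 7÷4 = 1, so 2+7+1 = 10.
Wednesday + 10 ≡ Saturday — that's 1931's doomsday.
In August the doomsday date is Aug 8.
Aug 26 is 18 days after Aug 8; 18 mod 7 = 4, so Saturday + 4 = Wednesday.
1159 mod 7 = 4, so 1159 days before a Wednesday is Wednesday − 4 = Saturday.

Saturday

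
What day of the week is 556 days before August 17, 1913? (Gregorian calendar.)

Thursday

Aug 17, 1913 is a Sunday.
556 mod 7 = 3, so 556 days before a Sunday is Sunday − 3 = Thursday.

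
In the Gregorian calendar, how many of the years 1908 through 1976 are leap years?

Multiples of 4 in [1908,1976]: 18.
Of those, multiples of 100: 0 (not leap unless ÷400).
Multiples of 400: 0.
Leap years = 18 − 0 + 0 = 18.

18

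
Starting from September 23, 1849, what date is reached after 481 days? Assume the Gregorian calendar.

January 17, 1851

+365 (one year) → Sep 23, 1850 (116 left).
Sep has 30 days: +8 → Oct 1, 1850 (108 left).
Oct has 31 days: +31 → Nov 1, 1850 (77 left).
Nov has 30 days: +30 → Dec 1, 1850 (47 left).
Dec has 31 days: +31 → Jan 1, 1851 (16 left).
+16 → Jan 17, 1851.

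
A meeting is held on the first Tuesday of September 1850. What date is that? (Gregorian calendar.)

September 3, 1850

September 1, 1850 is a Sunday.
The first Tuesday is therefore September 3 (2 days later).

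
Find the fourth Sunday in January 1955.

January 1, 1955 is a Saturday.
The first Sunday is therefore January 2 (1 days later).
The fourth Sunday is 2 + 3×7 = January 23.

January 23, 1955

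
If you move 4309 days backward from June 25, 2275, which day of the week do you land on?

Jun 25, 2275 is a Friday.
4309 mod 7 = 4, so 4309 days before a Friday is Friday − 4 = Monday.

Monday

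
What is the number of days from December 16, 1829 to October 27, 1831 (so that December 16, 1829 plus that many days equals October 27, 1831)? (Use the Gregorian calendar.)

680

Dec 16, 1829 → Dec 16, 1830: 365 days.
Dec 16, 1830 → Jan 16, 1831: 31 days (December has 31).
Jan 16, 1831 → Feb 16, 1831: 31 days (January has 31).
Feb 16, 1831 → Mar 16, 1831: 28 days (February has 28).
Mar 16, 1831 → Apr 16, 1831: 31 days (March has 31).
Apr 16, 1831 → May 16, 1831: 30 days (April has 30).
May 16, 1831 → Jun 16, 1831: 31 days (May has 31).
Jun 16, 1831 → Jul 16, 1831: 30 days (June has 30).
Jul 16, 1831 → Aug 16, 1831: 31 days (July has 31).
Aug 16, 1831 → Sep 16, 1831: 31 days (August has 31).
Sep 16, 1831 → Oct 16, 1831: 30 days (September has 30).
Oct 16, 1831 → Oct 27, 1831: 11 days.
Total: 680 days.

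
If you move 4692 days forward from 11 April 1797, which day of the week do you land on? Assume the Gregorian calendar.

Thursday

Apr 11, 1797 is a Tuesday.
4692 mod 7 = 2, so 4692 days after a Tuesday is Tuesday + 2 = Thursday.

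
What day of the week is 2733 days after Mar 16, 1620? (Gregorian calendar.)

Mar 16, 1620 is a Monday.
2733 mod 7 = 3, so 2733 days after a Monday is Monday + 3 = Thursday.

Thursday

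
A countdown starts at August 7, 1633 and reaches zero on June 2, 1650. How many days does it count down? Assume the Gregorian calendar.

Aug 7, 1633 → Aug 7, 1634: 365 days.
Aug 7, 1634 → Aug 7, 1635: 365 days.
Aug 7, 1635 → Aug 7, 1636: 366 days (Feb 29, 1636 is in that span).
Aug 7, 1636 → Aug 7, 1637: 365 days.
Aug 7, 1637 → Aug 7, 1638: 365 days.
Aug 7, 1638 → Aug 7, 1639: 365 days.
Aug 7, 1639 → Aug 7, 1640: 366 days (Feb 29, 1640 is in that span).
Aug 7, 1640 → Aug 7, 1641: 365 days.
Aug 7, 1641 → Aug 7, 1642: 365 days.
Aug 7, 1642 → Aug 7, 1643: 365 days.
Aug 7, 1643 → Aug 7, 1644: 366 days (Feb 29, 1644 is in that span).
Aug 7, 1644 → Aug 7, 1645: 365 days.
Aug 7, 1645 → Aug 7, 1646: 365 days.
Aug 7, 1646 → Aug 7, 1647: 365 days.
Aug 7, 1647 → Aug 7, 1648: 366 days (Feb 29, 1648 is in that span).
Aug 7, 1648 → Aug 7, 1649: 365 days.
Aug 7, 1649 → Sep 7, 1649: 31 days (August has 31).
Sep 7, 1649 → Oct 7, 1649: 30 days (September has 30).
Oct 7, 1649 → Nov 7, 1649: 31 days (October has 31).
Nov 7, 1649 → Dec 7, 1649: 30 days (November has 30).
Dec 7, 1649 → Jan 7, 1650: 31 days (December has 31).
Jan 7, 1650 → Feb 7, 1650: 31 days (January has 31).
Feb 7, 1650 → Mar 7, 1650: 28 days (February has 28).
Mar 7, 1650 → Apr 7, 1650: 31 days (March has 31).
Apr 7, 1650 → May 7, 1650: 30 days (April has 30).
May 7, 1650 → Jun 2, 1650: 26 days.
Total: 6143 days.

6143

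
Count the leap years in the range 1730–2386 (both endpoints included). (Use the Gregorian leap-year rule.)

159

Multiples of 4 in [1730,2386]: 164.
Of those, multiples of 100: 6 (not leap unless ÷400).
Multiples of 400: 1.
Leap years = 164 − 6 + 1 = 159.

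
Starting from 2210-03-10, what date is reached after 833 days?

June 20, 2212

+365 (one year) → Mar 10, 2211 (468 left).
+366 (one year; includes Feb 29, 2212) → Mar 10, 2212 (102 left).
Mar has 31 days: +22 → Apr 1, 2212 (80 left).
Apr has 30 days: +30 → May 1, 2212 (50 left).
May has 31 days: +31 → Jun 1, 2212 (19 left).
+19 → Jun 20, 2212.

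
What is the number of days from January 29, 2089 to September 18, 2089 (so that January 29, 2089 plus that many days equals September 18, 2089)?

232

Jan 29, 2089 → Feb 28, 2089: 30 days (January has 31).
Feb 28, 2089 → Mar 28, 2089: 28 days (February has 28).
Mar 28, 2089 → Apr 28, 2089: 31 days (March has 31).
Apr 28, 2089 → May 28, 2089: 30 days (April has 30).
May 28, 2089 → Jun 28, 2089: 31 days (May has 31).
Jun 28, 2089 → Jul 28, 2089: 30 days (June has 30).
Jul 28, 2089 → Aug 28, 2089: 31 days (July has 31).
Aug 28, 2089 → Sep 18, 2089: 21 days.
Total: 232 days.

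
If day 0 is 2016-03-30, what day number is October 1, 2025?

Mar 30, 2016 → Mar 30, 2017: 365 days.
Mar 30, 2017 → Mar 30, 2018: 365 days.
Mar 30, 2018 → Mar 30, 2019: 365 days.
Mar 30, 2019 → Mar 30, 2020: 366 days (Feb 29, 2020 is in that span).
Mar 30, 2020 → Mar 30, 2021: 365 days.
Mar 30, 2021 → Mar 30, 2022: 365 days.
Mar 30, 2022 → Mar 30, 2023: 365 days.
Mar 30, 2023 → Mar 30, 2024: 366 days (Feb 29, 2024 is in that span).
Mar 30, 2024 → Mar 30, 2025: 365 days.
Mar 30, 2025 → Apr 30, 2025: 31 days (March has 31).
Apr 30, 2025 → May 30, 2025: 30 days (April has 30).
May 30, 2025 → Jun 30, 2025: 31 days (May has 31).
Jun 30, 2025 → Jul 30, 2025: 30 days (June has 30).
Jul 30, 2025 → Aug 30, 2025: 31 days (July has 31).
Aug 30, 2025 → Sep 30, 2025: 31 days (August has 31).
Sep 30, 2025 → Oct 1, 2025: 1 days.
Total: 3472 days.

3472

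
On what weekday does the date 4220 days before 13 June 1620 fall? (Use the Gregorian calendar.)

Sunday

Jun 13, 1620 is a Saturday.
4220 mod 7 = 6, so 4220 days before a Saturday is Saturday − 6 = Sunday.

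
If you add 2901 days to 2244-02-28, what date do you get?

February 7, 2252

+366 (one year; includes Feb 29, 2244) → Feb 28, 2245 (2535 left).
+365 (one year) → Feb 28, 2246 (2170 left).
+365 (one year) → Feb 28, 2247 (1805 left).
+365 (one year) → Feb 28, 2248 (1440 left).
+366 (one year; includes Feb 29, 2248) → Feb 28, 2249 (1074 left).
+365 (one year) → Feb 28, 2250 (709 left).
+365 (one year) → Feb 28, 2251 (344 left).
Feb has 28 days: +1 → Mar 1, 2251 (343 left).
Mar has 31 days: +31 → Apr 1, 2251 (312 left).
Apr has 30 days: +30 → May 1, 2251 (282 left).
May has 31 days: +31 → Jun 1, 2251 (251 left).
Jun has 30 days: +30 → Jul 1, 2251 (221 left).
Jul has 31 days: +31 → Aug 1, 2251 (190 left).
Aug has 31 days: +31 → Sep 1, 2251 (159 left).
Sep has 30 days: +30 → Oct 1, 2251 (129 left).
Oct has 31 days: +31 → Nov 1, 2251 (98 left).
Nov has 30 days: +30 → Dec 1, 2251 (68 left).
Dec has 31 days: +31 → Jan 1, 2252 (37 left).
Jan has 31 days: +31 → Feb 1, 2252 (6 left).
+6 → Feb 7, 2252.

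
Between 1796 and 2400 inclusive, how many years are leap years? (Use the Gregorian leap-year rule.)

147

Multiples of 4 in [1796,2400]: 152.
Of those, multiples of 100: 7 (not leap unless ÷400).
Multiples of 400: 2.
Leap years = 152 − 7 + 2 = 147.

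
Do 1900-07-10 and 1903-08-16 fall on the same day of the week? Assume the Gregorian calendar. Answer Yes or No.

No

From Jul 10, 1900 to Aug 16, 1903 is 1132 days.
1132 mod 7 = 5, so they are different weekdays.
(Jul 10, 1900 is a Tuesday; Aug 16, 1903 is a Sunday.)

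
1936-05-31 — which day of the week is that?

Doomsday rule: the anchor day for the 1900s is Wednesday. For year 36: 36÷12 = 3 r 0, and 0÷4 = 0, so 3+0+0 = 3.
Wednesday + 3 ≡ Saturday — that's 1936's doomsday.
In May the doomsday date is May 9.
May 31 is 22 days after May 9; 22 mod 7 = 1, so Saturday + 1 = Sunday.

Sunday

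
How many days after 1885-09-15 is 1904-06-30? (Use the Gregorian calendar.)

6862

Sep 15, 1885 → Sep 15, 1886: 365 days.
Sep 15, 1886 → Sep 15, 1887: 365 days.
Sep 15, 1887 → Sep 15, 1888: 366 days (Feb 29, 1888 is in that span).
Sep 15, 1888 → Sep 15, 1889: 365 days.
Sep 15, 1889 → Sep 15, 1890: 365 days.
Sep 15, 1890 → Sep 15, 1891: 365 days.
Sep 15, 1891 → Sep 15, 1892: 366 days (Feb 29, 1892 is in that span).
Sep 15, 1892 → Sep 15, 1893: 365 days.
Sep 15, 1893 → Sep 15, 1894: 365 days.
Sep 15, 1894 → Sep 15, 1895: 365 days.
Sep 15, 1895 → Sep 15, 1896: 366 days (Feb 29, 1896 is in that span).
Sep 15, 1896 → Sep 15, 1897: 365 days.
Sep 15, 1897 → Sep 15, 1898: 365 days.
Sep 15, 1898 → Sep 15, 1899: 365 days.
Sep 15, 1899 → Sep 15, 1900: 365 days.
Sep 15, 1900 → Sep 15, 1901: 365 days.
Sep 15, 1901 → Sep 15, 1902: 365 days.
Sep 15, 1902 → Sep 15, 1903: 365 days.
Sep 15, 1903 → Oct 15, 1903: 30 days (September has 30).
Oct 15, 1903 → Nov 15, 1903: 31 days (October has 31).
Nov 15, 1903 → Dec 15, 1903: 30 days (November has 30).
Dec 15, 1903 → Jan 15, 1904: 31 days (December has 31).
Jan 15, 1904 → Feb 15, 1904: 31 days (January has 31).
Feb 15, 1904 → Mar 15, 1904: 29 days (February has 29).
Mar 15, 1904 → Apr 15, 1904: 31 days (March has 31).
Apr 15, 1904 → May 15, 1904: 30 days (April has 30).
May 15, 1904 → Jun 15, 1904: 31 days (May has 31).
Jun 15, 1904 → Jun 30, 1904: 15 days.
Total: 6862 days.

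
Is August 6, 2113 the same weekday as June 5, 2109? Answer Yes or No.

From Jun 5, 2109 to Aug 6, 2113 is 1523 days.
1523 mod 7 = 4, so they are different weekdays.
(Jun 5, 2109 is a Wednesday; Aug 6, 2113 is a Sunday.)

No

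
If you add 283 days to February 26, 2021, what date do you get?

December 6, 2021

Feb has 28 days: +3 → Mar 1, 2021 (280 left).
Mar has 31 days: +31 → Apr 1, 2021 (249 left).
Apr has 30 days: +30 → May 1, 2021 (219 left).
May has 31 days: +31 → Jun 1, 2021 (188 left).
Jun has 30 days: +30 → Jul 1, 2021 (158 left).
Jul has 31 days: +31 → Aug 1, 2021 (127 left).
Aug has 31 days: +31 → Sep 1, 2021 (96 left).
Sep has 30 days: +30 → Oct 1, 2021 (66 left).
Oct has 31 days: +31 → Nov 1, 2021 (35 left).
Nov has 30 days: +30 → Dec 1, 2021 (5 left).
+5 → Dec 6, 2021.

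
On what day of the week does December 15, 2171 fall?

Sunday

Doomsday rule: the anchor day for the 2100s is Sunday. For year 71: 71÷12 = 5 r 11, and 11÷4 = 2, so 5+11+2 = 18.
Sunday + 18 ≡ Thursday — that's 2171's doomsday.
In December the doomsday date is Dec 12.
Dec 15 is 3 days after Dec 12; 3 mod 7 = 3, so Thursday + 3 = Sunday.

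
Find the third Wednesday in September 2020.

September 1, 2020 is a Tuesday.
The first Wednesday is therefore September 2 (1 days later).
The third Wednesday is 2 + 2×7 = September 16.

September 16, 2020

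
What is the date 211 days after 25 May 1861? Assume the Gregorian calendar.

May has 31 days: +7 → Jun 1, 1861 (204 left).
Jun has 30 days: +30 → Jul 1, 1861 (174 left).
Jul has 31 days: +31 → Aug 1, 1861 (143 left).
Aug has 31 days: +31 → Sep 1, 1861 (112 left).
Sep has 30 days: +30 → Oct 1, 1861 (82 left).
Oct has 31 days: +31 → Nov 1, 1861 (51 left).
Nov has 30 days: +30 → Dec 1, 1861 (21 left).
+21 → Dec 22, 1861.

December 22, 1861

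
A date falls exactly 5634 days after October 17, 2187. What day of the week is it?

Tuesday

Oct 17, 2187 is a Wednesday.
5634 mod 7 = 6, so 5634 days after a Wednesday is Wednesday + 6 = Tuesday.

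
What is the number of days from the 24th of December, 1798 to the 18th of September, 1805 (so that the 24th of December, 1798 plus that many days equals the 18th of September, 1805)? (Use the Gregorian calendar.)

Dec 24, 1798 → Dec 24, 1799: 365 days.
Dec 24, 1799 → Dec 24, 1800: 365 days.
Dec 24, 1800 → Dec 24, 1801: 365 days.
Dec 24, 1801 → Dec 24, 1802: 365 days.
Dec 24, 1802 → Dec 24, 1803: 365 days.
Dec 24, 1803 → Dec 24, 1804: 366 days (Feb 29, 1804 is in that span).
Dec 24, 1804 → Jan 24, 1805: 31 days (December has 31).
Jan 24, 1805 → Feb 24, 1805: 31 days (January has 31).
Feb 24, 1805 → Mar 24, 1805: 28 days (February has 28).
Mar 24, 1805 → Apr 24, 1805: 31 days (March has 31).
Apr 24, 1805 → May 24, 1805: 30 days (April has 30).
May 24, 1805 → Jun 24, 1805: 31 days (May has 31).
Jun 24, 1805 → Jul 24, 1805: 30 days (June has 30).
Jul 24, 1805 → Aug 24, 1805: 31 days (July has 31).
Aug 24, 1805 → Sep 18, 1805: 25 days.
Total: 2459 days.

2459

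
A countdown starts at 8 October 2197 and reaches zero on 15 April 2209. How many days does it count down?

Oct 8, 2197 → Oct 8, 2198: 365 days.
Oct 8, 2198 → Oct 8, 2199: 365 days.
Oct 8, 2199 → Oct 8, 2200: 365 days.
Oct 8, 2200 → Oct 8, 2201: 365 days.
Oct 8, 2201 → Oct 8, 2202: 365 days.
Oct 8, 2202 → Oct 8, 2203: 365 days.
Oct 8, 2203 → Oct 8, 2204: 366 days (Feb 29, 2204 is in that span).
Oct 8, 2204 → Oct 8, 2205: 365 days.
Oct 8, 2205 → Oct 8, 2206: 365 days.
Oct 8, 2206 → Oct 8, 2207: 365 days.
Oct 8, 2207 → Oct 8, 2208: 366 days (Feb 29, 2208 is in that span).
Oct 8, 2208 → Nov 8, 2208: 31 days (October has 31).
Nov 8, 2208 → Dec 8, 2208: 30 days (November has 30).
Dec 8, 2208 → Jan 8, 2209: 31 days (December has 31).
Jan 8, 2209 → Feb 8, 2209: 31 days (January has 31).
Feb 8, 2209 → Mar 8, 2209: 28 days (February has 28).
Mar 8, 2209 → Apr 8, 2209: 31 days (March has 31).
Apr 8, 2209 → Apr 15, 2209: 7 days.
Total: 4206 days.

4206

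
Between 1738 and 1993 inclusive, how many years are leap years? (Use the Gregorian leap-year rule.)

62

Multiples of 4 in [1738,1993]: 64.
Of those, multiples of 100: 2 (not leap unless ÷400).
Multiples of 400: 0.
Leap years = 64 − 2 + 0 = 62.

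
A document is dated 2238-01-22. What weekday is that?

Doomsday rule: the anchor day for the 2200s is Friday. For year 38: 38÷12 = 3 r 2, and 2÷4 = 0, so 3+2+0 = 5.
Friday + 5 ≡ Wednesday — that's 2238's doomsday.
In January the doomsday date is Jan 3 (2238 is not a leap year).
Jan 22 is 19 days after Jan 3; 19 mod 7 = 5, so Wednesday + 5 = Monday.

Monday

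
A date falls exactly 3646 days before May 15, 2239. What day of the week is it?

Thursday

May 15, 2239 is a Wednesday.
3646 mod 7 = 6, so 3646 days before a Wednesday is Wednesday − 6 = Thursday.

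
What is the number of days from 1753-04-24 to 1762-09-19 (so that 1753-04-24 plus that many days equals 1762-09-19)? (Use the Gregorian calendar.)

Apr 24, 1753 → Apr 24, 1754: 365 days.
Apr 24, 1754 → Apr 24, 1755: 365 days.
Apr 24, 1755 → Apr 24, 1756: 366 days (Feb 29, 1756 is in that span).
Apr 24, 1756 → Apr 24, 1757: 365 days.
Apr 24, 1757 → Apr 24, 1758: 365 days.
Apr 24, 1758 → Apr 24, 1759: 365 days.
Apr 24, 1759 → Apr 24, 1760: 366 days (Feb 29, 1760 is in that span).
Apr 24, 1760 → Apr 24, 1761: 365 days.
Apr 24, 1761 → Apr 24, 1762: 365 days.
Apr 24, 1762 → May 24, 1762: 30 days (April has 30).
May 24, 1762 → Jun 24, 1762: 31 days (May has 31).
Jun 24, 1762 → Jul 24, 1762: 30 days (June has 30).
Jul 24, 1762 → Aug 24, 1762: 31 days (July has 31).
Aug 24, 1762 → Sep 19, 1762: 26 days.
Total: 3435 days.

3435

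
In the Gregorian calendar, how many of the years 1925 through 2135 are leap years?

51

Multiples of 4 in [1925,2135]: 52.
Of those, multiples of 100: 2 (not leap unless ÷400).
Multiples of 400: 1.
Leap years = 52 − 2 + 1 = 51.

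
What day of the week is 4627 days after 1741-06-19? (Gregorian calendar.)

First find the weekday of Jun 19, 1741. Doomsday rule: the anchor day for the 1700s is Sunday. For year 41: 41÷12 = 3 r 5, and 5÷4 = 1, so 3+5+1 = 9.
Sunday + 9 ≡ Tuesday — that's 1741's doomsday.
In June the doomsday date is Jun 6.
Jun 19 is 13 days after Jun 6; 13 mod 7 = 6, so Tuesday + 6 = Monday.
4627 mod 7 = 0, so 4627 days after a Monday is Monday + 0 = Monday.

Monday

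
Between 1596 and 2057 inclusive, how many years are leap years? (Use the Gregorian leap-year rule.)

Multiples of 4 in [1596,2057]: 116.
Of those, multiples of 100: 5 (not leap unless ÷400).
Multiples of 400: 2.
Leap years = 116 − 5 + 2 = 113.

113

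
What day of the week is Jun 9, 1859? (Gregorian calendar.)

January 1, 1859 is a Saturday.
Jan 1, 1859 → Feb 1, 1859: 31 days (January has 31).
Feb 1, 1859 → Mar 1, 1859: 28 days (February has 28).
Mar 1, 1859 → Apr 1, 1859: 31 days (March has 31).
Apr 1, 1859 → May 1, 1859: 30 days (April has 30).
May 1, 1859 → Jun 1, 1859: 31 days (May has 31).
Jun 1, 1859 → Jun 9, 1859: 8 days.
Total: 159 days.
159 mod 7 = 5, so Saturday + 5 = Thursday.

Thursday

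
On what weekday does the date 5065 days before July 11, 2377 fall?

Jul 11, 2377 is a Monday.
5065 mod 7 = 4, so 5065 days before a Monday is Monday − 4 = Thursday.

Thursday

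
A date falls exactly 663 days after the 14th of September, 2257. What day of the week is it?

First find the weekday of Sep 14, 2257. Doomsday rule: the anchor day for the 2200s is Friday. For year 57: 57÷12 = 4 r 9, and 9÷4 = 2, so 4+9+2 = 15.
Friday + 15 ≡ Saturday — that's 2257's doomsday.
In September the doomsday date is Sep 5.
Sep 14 is 9 days after Sep 5; 9 mod 7 = 2, so Saturday + 2 = Monday.
663 mod 7 = 5, so 663 days after a Monday is Monday + 5 = Saturday.

Saturday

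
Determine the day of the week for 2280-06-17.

Thursday

Doomsday rule: the anchor day for the 2200s is Friday. For year 80: 80÷12 = 6 r 8, and 8÷4 = 2, so 6+8+2 = 16.
Friday + 16 ≡ Sunday — that's 2280's doomsday.
In June the doomsday date is Jun 6.
Jun 17 is 11 days after Jun 6; 11 mod 7 = 4, so Sunday + 4 = Thursday.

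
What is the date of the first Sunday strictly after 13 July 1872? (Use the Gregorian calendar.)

July 14, 1872

Jul 13, 1872 is a Saturday.
From Saturday to the next Sunday is 1 day.
Jul 13, 1872 + 1 = Jul 14, 1872.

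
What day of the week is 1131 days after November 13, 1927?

Thursday

First find the weekday of Nov 13, 1927. Doomsday rule: the anchor day for the 1900s is Wednesday. For year 27: 27÷12 = 2 r 3, and 3÷4 = 0, so 2+3+0 = 5.
Wednesday + 5 ≡ Monday — that's 1927's doomsday.
In November the doomsday date is Nov 7.
Nov 13 is 6 days after Nov 7; 6 mod 7 = 6, so Monday + 6 = Sunday.
1131 mod 7 = 4, so 1131 days after a Sunday is Sunday + 4 = Thursday.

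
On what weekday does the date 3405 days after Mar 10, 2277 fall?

First find the weekday of Mar 10, 2277. Doomsday rule: the anchor day for the 2200s is Friday. For year 77: 77÷12 = 6 r 5, and 5÷4 = 1, so 6+5+1 = 12.
Friday + 12 ≡ Wednesday — that's 2277's doomsday.
In March the doomsday date is Mar 14.
Mar 10 is 4 days before Mar 14; 4 mod 7 = 4, so Wednesday − 4 = Saturday.
3405 mod 7 = 3, so 3405 days after a Saturday is Saturday + 3 = Tuesday.

Tuesday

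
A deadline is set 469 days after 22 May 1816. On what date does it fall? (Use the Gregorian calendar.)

September 3, 1817

+365 (one year) → May 22, 1817 (104 left).
May has 31 days: +10 → Jun 1, 1817 (94 left).
Jun has 30 days: +30 → Jul 1, 1817 (64 left).
Jul has 31 days: +31 → Aug 1, 1817 (33 left).
Aug has 31 days: +31 → Sep 1, 1817 (2 left).
+2 → Sep 3, 1817.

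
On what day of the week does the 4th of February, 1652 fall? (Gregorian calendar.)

Sunday

Doomsday rule: the anchor day for the 1600s is Tuesday. For year 52: 52÷12 = 4 r 4, and 4÷4 = 1, so 4+4+1 = 9.
Tuesday + 9 ≡ Thursday — that's 1652's doomsday.
In February the doomsday date is Feb 29 (1652 is a leap year (divisible by 4)).
Feb 4 is 25 days before Feb 29; 25 mod 7 = 4, so Thursday − 4 = Sunday.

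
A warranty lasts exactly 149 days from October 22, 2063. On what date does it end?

March 19, 2064

Oct has 31 days: +10 → Nov 1, 2063 (139 left).
Nov has 30 days: +30 → Dec 1, 2063 (109 left).
Dec has 31 days: +31 → Jan 1, 2064 (78 left).
Jan has 31 days: +31 → Feb 1, 2064 (47 left).
Feb has 29 days: +29 → Mar 1, 2064 (18 left).
+18 → Mar 19, 2064.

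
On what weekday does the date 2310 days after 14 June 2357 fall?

Jun 14, 2357 is a Friday.
2310 mod 7 = 0, so 2310 days after a Friday is Friday + 0 = Friday.

Friday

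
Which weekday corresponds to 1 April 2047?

Doomsday rule: the anchor day for the 2000s is Tuesday. For year 47: 47÷12 = 3 r 11, and 11÷4 = 2, so 3+11+2 = 16.
Tuesday + 16 ≡ Thursday — that's 2047's doomsday.
In April the doomsday date is Apr 4.
Apr 1 is 3 days before Apr 4; 3 mod 7 = 3, so Thursday − 3 = Monday.

Monday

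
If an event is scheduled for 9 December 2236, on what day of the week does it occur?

Doomsday rule: the anchor day for the 2200s is Friday. For year 36: 36÷12 = 3 r 0, and 0÷4 = 0, so 3+0+0 = 3.
Friday + 3 ≡ Monday — that's 2236's doomsday.
In December the doomsday date is Dec 12.
Dec 9 is 3 days before Dec 12; 3 mod 7 = 3, so Monday − 3 = Friday.

Friday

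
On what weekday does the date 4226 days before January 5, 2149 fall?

Jan 5, 2149 is a Sunday.
4226 mod 7 = 5, so 4226 days before a Sunday is Sunday − 5 = Tuesday.

Tuesday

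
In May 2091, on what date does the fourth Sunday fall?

May 27, 2091

May 1, 2091 is a Tuesday.
The first Sunday is therefore May 6 (5 days later).
The fourth Sunday is 6 + 3×7 = May 27.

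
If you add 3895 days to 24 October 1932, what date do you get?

+365 (one year) → Oct 24, 1933 (3530 left).
+365 (one year) → Oct 24, 1934 (3165 left).
+365 (one year) → Oct 24, 1935 (2800 left).
+366 (one year; includes Feb 29, 1936) → Oct 24, 1936 (2434 left).
+365 (one year) → Oct 24, 1937 (2069 left).
+365 (one year) → Oct 24, 1938 (1704 left).
+365 (one year) → Oct 24, 1939 (1339 left).
+366 (one year; includes Feb 29, 1940) → Oct 24, 1940 (973 left).
+365 (one year) → Oct 24, 1941 (608 left).
+365 (one year) → Oct 24, 1942 (243 left).
Oct has 31 days: +8 → Nov 1, 1942 (235 left).
Nov has 30 days: +30 → Dec 1, 1942 (205 left).
Dec has 31 days: +31 → Jan 1, 1943 (174 left).
Jan has 31 days: +31 → Feb 1, 1943 (143 left).
Feb has 28 days: +28 → Mar 1, 1943 (115 left).
Mar has 31 days: +31 → Apr 1, 1943 (84 left).
Apr has 30 days: +30 → May 1, 1943 (54 left).
May has 31 days: +31 → Jun 1, 1943 (23 left).
+23 → Jun 24, 1943.

June 24, 1943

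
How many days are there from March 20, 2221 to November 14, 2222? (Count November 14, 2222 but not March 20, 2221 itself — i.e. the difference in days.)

604

Mar 20, 2221 → Mar 20, 2222: 365 days.
Mar 20, 2222 → Apr 20, 2222: 31 days (March has 31).
Apr 20, 2222 → May 20, 2222: 30 days (April has 30).
May 20, 2222 → Jun 20, 2222: 31 days (May has 31).
Jun 20, 2222 → Jul 20, 2222: 30 days (June has 30).
Jul 20, 2222 → Aug 20, 2222: 31 days (July has 31).
Aug 20, 2222 → Sep 20, 2222: 31 days (August has 31).
Sep 20, 2222 → Oct 20, 2222: 30 days (September has 30).
Oct 20, 2222 → Nov 14, 2222: 25 days.
Total: 604 days.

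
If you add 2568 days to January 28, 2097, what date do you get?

February 10, 2104

+365 (one year) → Jan 28, 2098 (2203 left).
+365 (one year) → Jan 28, 2099 (1838 left).
+365 (one year) → Jan 28, 2100 (1473 left).
+365 (one year) → Jan 28, 2101 (1108 left).
+365 (one year) → Jan 28, 2102 (743 left).
+365 (one year) → Jan 28, 2103 (378 left).
Jan has 31 days: +4 → Feb 1, 2103 (374 left).
Feb has 28 days: +28 → Mar 1, 2103 (346 left).
Mar has 31 days: +31 → Apr 1, 2103 (315 left).
Apr has 30 days: +30 → May 1, 2103 (285 left).
May has 31 days: +31 → Jun 1, 2103 (254 left).
Jun has 30 days: +30 → Jul 1, 2103 (224 left).
Jul has 31 days: +31 → Aug 1, 2103 (193 left).
Aug has 31 days: +31 → Sep 1, 2103 (162 left).
Sep has 30 days: +30 → Oct 1, 2103 (132 left).
Oct has 31 days: +31 → Nov 1, 2103 (101 left).
Nov has 30 days: +30 → Dec 1, 2103 (71 left).
Dec has 31 days: +31 → Jan 1, 2104 (40 left).
Jan has 31 days: +31 → Feb 1, 2104 (9 left).
+9 → Feb 10, 2104.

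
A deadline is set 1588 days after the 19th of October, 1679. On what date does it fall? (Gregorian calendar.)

February 23, 1684

+366 (one year; includes Feb 29, 1680) → Oct 19, 1680 (1222 left).
+365 (one year) → Oct 19, 1681 (857 left).
+365 (one year) → Oct 19, 1682 (492 left).
+365 (one year) → Oct 19, 1683 (127 left).
Oct has 31 days: +13 → Nov 1, 1683 (114 left).
Nov has 30 days: +30 → Dec 1, 1683 (84 left).
Dec has 31 days: +31 → Jan 1, 1684 (53 left).
Jan has 31 days: +31 → Feb 1, 1684 (22 left).
+22 → Feb 23, 1684.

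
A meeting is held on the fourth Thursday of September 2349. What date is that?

September 22, 2349

September 1, 2349 is a Thursday.
The first Thursday is therefore September 1 (same day).
The fourth Thursday is 1 + 3×7 = September 22.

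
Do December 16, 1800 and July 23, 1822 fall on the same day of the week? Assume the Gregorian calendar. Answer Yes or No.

Yes

From Dec 16, 1800 to Jul 23, 1822 is 7889 days.
7889 mod 7 = 0, so they are the same weekday.
(Dec 16, 1800 is a Tuesday; Jul 23, 1822 is a Tuesday.)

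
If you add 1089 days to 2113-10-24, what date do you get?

+365 (one year) → Oct 24, 2114 (724 left).
+365 (one year) → Oct 24, 2115 (359 left).
Oct has 31 days: +8 → Nov 1, 2115 (351 left).
Nov has 30 days: +30 → Dec 1, 2115 (321 left).
Dec has 31 days: +31 → Jan 1, 2116 (290 left).
Jan has 31 days: +31 → Feb 1, 2116 (259 left).
Feb has 29 days: +29 → Mar 1, 2116 (230 left).
Mar has 31 days: +31 → Apr 1, 2116 (199 left).
Apr has 30 days: +30 → May 1, 2116 (169 left).
May has 31 days: +31 → Jun 1, 2116 (138 left).
Jun has 30 days: +30 → Jul 1, 2116 (108 left).
Jul has 31 days: +31 → Aug 1, 2116 (77 left).
Aug has 31 days: +31 → Sep 1, 2116 (46 left).
Sep has 30 days: +30 → Oct 1, 2116 (16 left).
+16 → Oct 17, 2116.

October 17, 2116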